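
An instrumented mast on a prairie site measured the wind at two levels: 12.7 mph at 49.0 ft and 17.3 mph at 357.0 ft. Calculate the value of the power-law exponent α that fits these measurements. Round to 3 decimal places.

Power law: V₂/V₁ = (z₂/z₁)^α ⇒ α = ln(V₂/V₁) / ln(z₂/z₁)
α = ln(17.3/12.7) / ln(357.0/49.0) = ln(1.3622) / ln(7.2857)
  = 0.30910 / 1.98592 = 0.15565

α ≈ 0.156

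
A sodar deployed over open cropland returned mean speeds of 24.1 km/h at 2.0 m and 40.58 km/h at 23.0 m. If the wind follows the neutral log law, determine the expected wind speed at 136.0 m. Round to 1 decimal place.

52.6 km/h

Log law: V ∝ ln(z/z₀). From the pair, with r = V₁/V₂ = 0.59389,
ln z₀ = (ln z₁ − r·ln z₂)/(1 − r) = (0.6931 − 0.59389×3.1355)/0.40611 = -2.8785 → z₀ = 0.05622 m
V₃ = V₁ · ln(z₃/z₀)/ln(z₁/z₀) = 24.1 × 7.7911/3.5716 = 52.5716 km/h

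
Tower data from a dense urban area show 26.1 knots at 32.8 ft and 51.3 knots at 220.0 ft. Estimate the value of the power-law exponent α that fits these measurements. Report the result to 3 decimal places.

α ≈ 0.355

Power law: V₂/V₁ = (z₂/z₁)^α ⇒ α = ln(V₂/V₁) / ln(z₂/z₁)
α = ln(51.3/26.1) / ln(220.0/32.8) = ln(1.9655) / ln(6.7073)
  = 0.67576 / 1.90320 = 0.35506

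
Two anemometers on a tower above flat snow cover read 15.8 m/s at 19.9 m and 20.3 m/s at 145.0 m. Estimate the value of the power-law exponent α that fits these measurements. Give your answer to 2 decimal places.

Power law: V₂/V₁ = (z₂/z₁)^α ⇒ α = ln(V₂/V₁) / ln(z₂/z₁)
α = ln(20.3/15.8) / ln(145.0/19.9) = ln(1.2848) / ln(7.2864)
  = 0.25061 / 1.98601 = 0.12619

α ≈ 0.13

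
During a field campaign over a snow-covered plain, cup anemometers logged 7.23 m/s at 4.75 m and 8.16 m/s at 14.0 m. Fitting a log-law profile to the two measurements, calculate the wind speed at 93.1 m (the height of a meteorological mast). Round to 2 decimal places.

9.79 m/s

Log law: V ∝ ln(z/z₀). From the pair, with r = V₁/V₂ = 0.88603,
ln z₀ = (ln z₁ − r·ln z₂)/(1 − r) = (1.5581 − 0.88603×2.6391)/0.11397 = -6.8451 → z₀ = 0.001065 m
V₃ = V₁ · ln(z₃/z₀)/ln(z₁/z₀) = 7.23 × 11.3788/8.4032 = 9.7901 m/s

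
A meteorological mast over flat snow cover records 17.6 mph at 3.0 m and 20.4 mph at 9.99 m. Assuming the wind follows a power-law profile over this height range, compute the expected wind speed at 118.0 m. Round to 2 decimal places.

27.62 mph

First find α: α = ln(V₂/V₁)/ln(z₂/z₁) = ln(20.4/17.6)/ln(9.99/3.0) = 0.14764/1.20297 = 0.1227
Extrapolate from 9.99 m to 118.0 m: V₃ = 20.4 × (118.0/9.99)^0.1227 = 20.4 × 1.3539 = 27.6205 mph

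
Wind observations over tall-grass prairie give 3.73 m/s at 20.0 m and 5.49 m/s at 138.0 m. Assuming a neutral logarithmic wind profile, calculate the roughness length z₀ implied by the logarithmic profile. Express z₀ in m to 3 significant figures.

z₀ ≈ 0.334 m

Log law: V(z) ∝ ln(z/z₀). With r = V₁/V₂ = 3.73/5.49 = 0.67942,
r · ln(z₂/z₀) = ln(z₁/z₀) ⇒ ln z₀ = (ln z₁ − r·ln z₂)/(1 − r)
ln z₀ = (2.99573 − 0.67942×4.92725) / 0.32058 = -1.0978
z₀ = exp(-1.0978) = 0.3336 m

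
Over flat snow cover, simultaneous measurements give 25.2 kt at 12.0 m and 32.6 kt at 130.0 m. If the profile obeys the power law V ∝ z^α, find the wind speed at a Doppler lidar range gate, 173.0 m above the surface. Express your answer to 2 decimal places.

33.62 kt

First find α: α = ln(V₂/V₁)/ln(z₂/z₁) = ln(32.6/25.2)/ln(130.0/12.0) = 0.25747/2.38263 = 0.1081
Extrapolate from 130.0 m to 173.0 m: V₃ = 32.6 × (173.0/130.0)^0.1081 = 32.6 × 1.0314 = 33.6224 kt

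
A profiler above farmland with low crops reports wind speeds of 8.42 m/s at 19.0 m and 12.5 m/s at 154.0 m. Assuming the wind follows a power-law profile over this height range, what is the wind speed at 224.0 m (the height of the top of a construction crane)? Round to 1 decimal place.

13.4 m/s

First find α: α = ln(V₂/V₁)/ln(z₂/z₁) = ln(12.5/8.42)/ln(154.0/19.0) = 0.39512/2.09251 = 0.1888
Extrapolate from 154.0 m to 224.0 m: V₃ = 12.5 × (224.0/154.0)^0.1888 = 12.5 × 1.0733 = 13.4164 m/s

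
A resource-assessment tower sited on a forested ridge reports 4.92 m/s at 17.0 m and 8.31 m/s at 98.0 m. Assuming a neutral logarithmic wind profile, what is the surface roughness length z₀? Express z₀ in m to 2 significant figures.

z₀ ≈ 1.3 m

Log law: V(z) ∝ ln(z/z₀). With r = V₁/V₂ = 4.92/8.31 = 0.59206,
r · ln(z₂/z₀) = ln(z₁/z₀) ⇒ ln z₀ = (ln z₁ − r·ln z₂)/(1 − r)
ln z₀ = (2.83321 − 0.59206×4.58497) / 0.40794 = 0.2908
z₀ = exp(0.2908) = 1.338 m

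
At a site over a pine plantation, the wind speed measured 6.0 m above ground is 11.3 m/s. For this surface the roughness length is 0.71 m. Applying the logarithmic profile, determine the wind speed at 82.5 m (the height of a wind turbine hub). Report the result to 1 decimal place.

25.2 m/s

Log law: V(z) ∝ ln(z/z₀), so V₂/V₁ = ln(z₂/z₀) / ln(z₁/z₀).
ln(82.5/0.71) = 4.7553, ln(6.0/0.71) = 2.1342
V₂ = 11.3 × 4.7553/2.1342 = 11.3 × 2.2281 = 25.1774 m/s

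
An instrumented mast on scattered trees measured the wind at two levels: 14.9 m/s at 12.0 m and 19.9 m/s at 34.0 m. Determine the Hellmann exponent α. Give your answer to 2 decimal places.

α ≈ 0.28

Power law: V₂/V₁ = (z₂/z₁)^α ⇒ α = ln(V₂/V₁) / ln(z₂/z₁)
α = ln(19.9/14.9) / ln(34.0/12.0) = ln(1.3356) / ln(2.8333)
  = 0.28936 / 1.04145 = 0.27784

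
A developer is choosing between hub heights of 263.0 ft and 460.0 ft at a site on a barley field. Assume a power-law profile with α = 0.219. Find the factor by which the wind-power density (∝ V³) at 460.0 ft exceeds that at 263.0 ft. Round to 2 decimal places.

1.44

Speed ratio: V_B/V_A = (z_B/z_A)^α = (460.0/263.0)^0.219 = (1.7490)^0.219 = 1.13025
Power-density ratio: P_B/P_A = (V_B/V_A)³ = (1.13025)³ = 1.44385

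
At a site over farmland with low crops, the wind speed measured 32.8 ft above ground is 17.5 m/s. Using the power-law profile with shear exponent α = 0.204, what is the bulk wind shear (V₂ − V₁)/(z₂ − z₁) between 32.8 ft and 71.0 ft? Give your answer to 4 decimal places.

0.0782 m/s/ft

Power law: V₂ = V₁ · (z₂/z₁)^α = 17.5 × (2.1646)^0.204 = 20.4860 m/s
ΔV/Δz = (20.4860 − 17.5)/(71.0 − 32.8) = 2.9860/38.2000 = 0.07817 m/s/ft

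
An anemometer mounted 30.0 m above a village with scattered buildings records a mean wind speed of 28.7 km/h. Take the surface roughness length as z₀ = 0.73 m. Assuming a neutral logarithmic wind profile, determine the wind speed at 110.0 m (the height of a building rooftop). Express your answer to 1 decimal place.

Log law: V(z) ∝ ln(z/z₀), so V₂/V₁ = ln(z₂/z₀) / ln(z₁/z₀).
ln(110.0/0.73) = 5.0152, ln(30.0/0.73) = 3.7159
V₂ = 28.7 × 5.0152/3.7159 = 28.7 × 1.3497 = 38.7351 km/h

38.7 km/h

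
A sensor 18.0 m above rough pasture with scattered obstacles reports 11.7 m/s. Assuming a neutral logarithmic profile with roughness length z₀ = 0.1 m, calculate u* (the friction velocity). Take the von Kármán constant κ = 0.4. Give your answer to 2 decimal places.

Log law: V(z) = (u*/κ) · ln(z/z₀) ⇒ u* = κ · V / ln(z/z₀)
u* = 0.4 × 11.7 / ln(18.0/0.1) = 0.4 × 11.7 / 5.1930
   = 4.6800 / 5.1930 = 0.9012 m/s

u* ≈ 0.90 m/s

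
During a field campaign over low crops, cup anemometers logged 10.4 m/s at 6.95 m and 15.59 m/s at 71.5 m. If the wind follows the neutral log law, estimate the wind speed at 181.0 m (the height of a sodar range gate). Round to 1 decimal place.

Log law: V ∝ ln(z/z₀). From the pair, with r = V₁/V₂ = 0.66709,
ln z₀ = (ln z₁ − r·ln z₂)/(1 − r) = (1.9387 − 0.66709×4.2697)/0.33291 = -2.7322 → z₀ = 0.06508 m
V₃ = V₁ · ln(z₃/z₀)/ln(z₁/z₀) = 10.4 × 7.9306/4.6709 = 17.6580 m/s

17.7 m/s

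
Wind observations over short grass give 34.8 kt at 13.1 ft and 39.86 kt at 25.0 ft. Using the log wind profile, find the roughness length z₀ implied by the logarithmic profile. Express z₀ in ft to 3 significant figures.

Log law: V(z) ∝ ln(z/z₀). With r = V₁/V₂ = 34.8/39.86 = 0.87306,
r · ln(z₂/z₀) = ln(z₁/z₀) ⇒ ln z₀ = (ln z₁ − r·ln z₂)/(1 − r)
ln z₀ = (2.57261 − 0.87306×3.21888) / 0.12694 = -1.8720
z₀ = exp(-1.8720) = 0.1538 ft

z₀ ≈ 0.154 ft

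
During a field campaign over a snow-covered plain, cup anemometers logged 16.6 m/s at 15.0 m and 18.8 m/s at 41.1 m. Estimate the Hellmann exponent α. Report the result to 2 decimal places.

α ≈ 0.12

Power law: V₂/V₁ = (z₂/z₁)^α ⇒ α = ln(V₂/V₁) / ln(z₂/z₁)
α = ln(18.8/16.6) / ln(41.1/15.0) = ln(1.1325) / ln(2.7400)
  = 0.12445 / 1.00796 = 0.12347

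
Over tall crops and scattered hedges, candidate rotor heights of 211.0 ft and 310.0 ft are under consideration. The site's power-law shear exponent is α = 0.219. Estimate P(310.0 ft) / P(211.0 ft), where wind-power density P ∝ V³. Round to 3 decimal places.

1.288

Speed ratio: V_B/V_A = (z_B/z_A)^α = (310.0/211.0)^0.219 = (1.4692)^0.219 = 1.08790
Power-density ratio: P_B/P_A = (V_B/V_A)³ = (1.08790)³ = 1.28757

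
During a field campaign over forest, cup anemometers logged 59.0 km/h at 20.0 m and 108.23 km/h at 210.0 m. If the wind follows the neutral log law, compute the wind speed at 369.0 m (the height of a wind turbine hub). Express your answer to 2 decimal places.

Log law: V ∝ ln(z/z₀). From the pair, with r = V₁/V₂ = 0.54514,
ln z₀ = (ln z₁ − r·ln z₂)/(1 − r) = (2.9957 − 0.54514×5.3471)/0.45486 = 0.1777 → z₀ = 1.194 m
V₃ = V₁ · ln(z₃/z₀)/ln(z₁/z₀) = 59.0 × 5.7331/2.8180 = 120.0318 km/h

120.03 km/h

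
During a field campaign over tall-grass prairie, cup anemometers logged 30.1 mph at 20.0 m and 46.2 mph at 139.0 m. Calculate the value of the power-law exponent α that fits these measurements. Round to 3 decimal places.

Power law: V₂/V₁ = (z₂/z₁)^α ⇒ α = ln(V₂/V₁) / ln(z₂/z₁)
α = ln(46.2/30.1) / ln(139.0/20.0) = ln(1.5349) / ln(6.9500)
  = 0.42845 / 1.93874 = 0.22100

α ≈ 0.221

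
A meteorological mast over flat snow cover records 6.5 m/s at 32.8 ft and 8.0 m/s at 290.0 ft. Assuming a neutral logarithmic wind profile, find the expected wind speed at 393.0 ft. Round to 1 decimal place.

Log law: V ∝ ln(z/z₀). From the pair, with r = V₁/V₂ = 0.81250,
ln z₀ = (ln z₁ − r·ln z₂)/(1 − r) = (3.4904 − 0.81250×5.6699)/0.18750 = -5.9539 → z₀ = 0.002596 ft
V₃ = V₁ · ln(z₃/z₀)/ln(z₁/z₀) = 6.5 × 11.9277/9.4443 = 8.2092 m/s

8.2 m/s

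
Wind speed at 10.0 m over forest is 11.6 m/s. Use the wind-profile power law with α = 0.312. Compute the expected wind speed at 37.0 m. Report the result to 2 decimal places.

17.45 m/s

Power-law profile: V₂ = V₁ · (z₂/z₁)^α
V₂ = 11.6 × (37.0/10.0)^0.312 = 11.6 × (3.7000)^0.312
    = 11.6 × 1.5041 = 17.4476 m/s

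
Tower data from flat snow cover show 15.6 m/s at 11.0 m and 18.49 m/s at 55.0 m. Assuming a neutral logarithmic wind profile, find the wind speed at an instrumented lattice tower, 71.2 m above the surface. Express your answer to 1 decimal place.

Log law: V ∝ ln(z/z₀). From the pair, with r = V₁/V₂ = 0.84370,
ln z₀ = (ln z₁ − r·ln z₂)/(1 − r) = (2.3979 − 0.84370×4.0073)/0.15630 = -6.2897 → z₀ = 0.001855 m
V₃ = V₁ · ln(z₃/z₀)/ln(z₁/z₀) = 15.6 × 10.5552/8.6876 = 18.9536 m/s

19.0 m/s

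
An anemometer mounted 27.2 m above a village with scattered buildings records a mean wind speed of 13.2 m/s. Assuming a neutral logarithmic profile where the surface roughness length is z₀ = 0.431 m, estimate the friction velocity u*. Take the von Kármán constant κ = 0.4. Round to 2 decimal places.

u* ≈ 1.27 m/s

Log law: V(z) = (u*/κ) · ln(z/z₀) ⇒ u* = κ · V / ln(z/z₀)
u* = 0.4 × 13.2 / ln(27.2/0.431) = 0.4 × 13.2 / 4.1449
   = 5.2800 / 4.1449 = 1.2739 m/s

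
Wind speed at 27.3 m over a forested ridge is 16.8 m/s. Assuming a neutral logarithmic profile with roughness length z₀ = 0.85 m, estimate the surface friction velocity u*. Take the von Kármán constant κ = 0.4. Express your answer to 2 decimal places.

u* ≈ 1.94 m/s

Log law: V(z) = (u*/κ) · ln(z/z₀) ⇒ u* = κ · V / ln(z/z₀)
u* = 0.4 × 16.8 / ln(27.3/0.85) = 0.4 × 16.8 / 3.4694
   = 6.7200 / 3.4694 = 1.9369 m/s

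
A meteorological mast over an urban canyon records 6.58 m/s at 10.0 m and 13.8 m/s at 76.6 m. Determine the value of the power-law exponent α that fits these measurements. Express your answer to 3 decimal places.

Power law: V₂/V₁ = (z₂/z₁)^α ⇒ α = ln(V₂/V₁) / ln(z₂/z₁)
α = ln(13.8/6.58) / ln(76.6/10.0) = ln(2.0973) / ln(7.6600)
  = 0.74063 / 2.03601 = 0.36377

α ≈ 0.364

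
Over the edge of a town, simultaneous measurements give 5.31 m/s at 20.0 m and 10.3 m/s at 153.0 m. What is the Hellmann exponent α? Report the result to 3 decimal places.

Power law: V₂/V₁ = (z₂/z₁)^α ⇒ α = ln(V₂/V₁) / ln(z₂/z₁)
α = ln(10.3/5.31) / ln(153.0/20.0) = ln(1.9397) / ln(7.6500)
  = 0.66255 / 2.03471 = 0.32563

α ≈ 0.326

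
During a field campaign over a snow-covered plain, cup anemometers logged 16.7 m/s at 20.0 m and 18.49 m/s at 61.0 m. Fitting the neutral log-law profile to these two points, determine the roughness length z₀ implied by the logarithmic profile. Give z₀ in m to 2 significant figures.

z₀ ≈ 0.00061 m

Log law: V(z) ∝ ln(z/z₀). With r = V₁/V₂ = 16.7/18.49 = 0.90319,
r · ln(z₂/z₀) = ln(z₁/z₀) ⇒ ln z₀ = (ln z₁ − r·ln z₂)/(1 − r)
ln z₀ = (2.99573 − 0.90319×4.11087) / 0.09681 = -7.4081
z₀ = exp(-7.4081) = 0.0006063 m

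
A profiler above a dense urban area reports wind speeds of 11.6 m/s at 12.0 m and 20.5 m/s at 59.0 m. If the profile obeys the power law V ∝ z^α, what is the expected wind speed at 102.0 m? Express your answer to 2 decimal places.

First find α: α = ln(V₂/V₁)/ln(z₂/z₁) = ln(20.5/11.6)/ln(59.0/12.0) = 0.56942/1.59263 = 0.3575
Extrapolate from 59.0 m to 102.0 m: V₃ = 20.5 × (102.0/59.0)^0.3575 = 20.5 × 1.2162 = 24.9320 m/s

24.93 m/s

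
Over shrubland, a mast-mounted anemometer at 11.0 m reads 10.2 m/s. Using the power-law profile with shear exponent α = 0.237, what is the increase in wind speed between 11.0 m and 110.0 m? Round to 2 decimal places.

Power law: V₂ = V₁ · (z₂/z₁)^α = 10.2 × (10.0000)^0.237 = 17.6035 m/s
ΔV = 17.6035 − 10.2 = 7.4035 m/s

7.40 m/s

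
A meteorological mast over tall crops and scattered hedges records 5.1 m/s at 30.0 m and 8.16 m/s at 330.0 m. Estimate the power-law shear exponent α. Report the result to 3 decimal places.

Power law: V₂/V₁ = (z₂/z₁)^α ⇒ α = ln(V₂/V₁) / ln(z₂/z₁)
α = ln(8.16/5.1) / ln(330.0/30.0) = ln(1.6000) / ln(11.0000)
  = 0.47000 / 2.39790 = 0.19601

α ≈ 0.196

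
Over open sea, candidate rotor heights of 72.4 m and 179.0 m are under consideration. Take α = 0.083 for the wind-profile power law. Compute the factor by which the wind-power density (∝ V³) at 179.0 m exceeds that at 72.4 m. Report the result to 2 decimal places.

Speed ratio: V_B/V_A = (z_B/z_A)^α = (179.0/72.4)^0.083 = (2.4724)^0.083 = 1.07802
Power-density ratio: P_B/P_A = (V_B/V_A)³ = (1.07802)³ = 1.25281

1.25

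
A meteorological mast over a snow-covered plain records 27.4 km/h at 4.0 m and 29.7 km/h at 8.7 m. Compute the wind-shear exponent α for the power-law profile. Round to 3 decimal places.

α ≈ 0.104

Power law: V₂/V₁ = (z₂/z₁)^α ⇒ α = ln(V₂/V₁) / ln(z₂/z₁)
α = ln(29.7/27.4) / ln(8.7/4.0) = ln(1.0839) / ln(2.1750)
  = 0.08060 / 0.77703 = 0.10373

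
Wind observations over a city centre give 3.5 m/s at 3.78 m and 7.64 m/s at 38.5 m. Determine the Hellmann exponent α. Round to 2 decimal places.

α ≈ 0.34

Power law: V₂/V₁ = (z₂/z₁)^α ⇒ α = ln(V₂/V₁) / ln(z₂/z₁)
α = ln(7.64/3.5) / ln(38.5/3.78) = ln(2.1829) / ln(10.1852)
  = 0.78063 / 2.32093 = 0.33635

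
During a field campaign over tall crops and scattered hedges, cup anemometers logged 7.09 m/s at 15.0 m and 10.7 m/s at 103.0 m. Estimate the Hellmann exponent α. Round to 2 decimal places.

Power law: V₂/V₁ = (z₂/z₁)^α ⇒ α = ln(V₂/V₁) / ln(z₂/z₁)
α = ln(10.7/7.09) / ln(103.0/15.0) = ln(1.5092) / ln(6.8667)
  = 0.41156 / 1.92668 = 0.21361

α ≈ 0.21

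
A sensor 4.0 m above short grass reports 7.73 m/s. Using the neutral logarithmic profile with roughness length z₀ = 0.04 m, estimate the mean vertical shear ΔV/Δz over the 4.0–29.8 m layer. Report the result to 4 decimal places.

0.1307 m/s/m

Log law: V₂ = V₁ · ln(z₂/z₀)/ln(z₁/z₀) = 7.73 × 6.6134/4.6052 = 11.1009 m/s
ΔV/Δz = (11.1009 − 7.73)/(29.8 − 4.0) = 3.3709/25.8000 = 0.13065 m/s/m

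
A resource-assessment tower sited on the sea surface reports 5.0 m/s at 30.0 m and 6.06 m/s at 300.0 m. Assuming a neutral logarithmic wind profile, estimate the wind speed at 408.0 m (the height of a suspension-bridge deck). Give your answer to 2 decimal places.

6.20 m/s

Log law: V ∝ ln(z/z₀). From the pair, with r = V₁/V₂ = 0.82508,
ln z₀ = (ln z₁ − r·ln z₂)/(1 − r) = (3.4012 − 0.82508×5.7038)/0.17492 = -7.4601 → z₀ = 0.0005756 m
V₃ = V₁ · ln(z₃/z₀)/ln(z₁/z₀) = 5.0 × 13.4713/10.8613 = 6.2016 m/s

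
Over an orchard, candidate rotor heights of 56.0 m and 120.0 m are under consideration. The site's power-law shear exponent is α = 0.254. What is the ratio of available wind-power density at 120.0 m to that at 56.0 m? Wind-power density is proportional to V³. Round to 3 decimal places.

1.787

Speed ratio: V_B/V_A = (z_B/z_A)^α = (120.0/56.0)^0.254 = (2.1429)^0.254 = 1.21359
Power-density ratio: P_B/P_A = (V_B/V_A)³ = (1.21359)³ = 1.78738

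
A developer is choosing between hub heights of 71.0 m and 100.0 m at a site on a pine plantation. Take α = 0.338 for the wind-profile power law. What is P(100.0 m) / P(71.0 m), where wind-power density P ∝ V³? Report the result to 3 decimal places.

1.415

Speed ratio: V_B/V_A = (z_B/z_A)^α = (100.0/71.0)^0.338 = (1.4085)^0.338 = 1.12273
Power-density ratio: P_B/P_A = (V_B/V_A)³ = (1.12273)³ = 1.41522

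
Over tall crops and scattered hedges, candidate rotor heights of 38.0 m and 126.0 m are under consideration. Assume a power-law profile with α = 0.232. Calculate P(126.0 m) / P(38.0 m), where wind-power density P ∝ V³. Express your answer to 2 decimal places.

2.30

Speed ratio: V_B/V_A = (z_B/z_A)^α = (126.0/38.0)^0.232 = (3.3158)^0.232 = 1.32061
Power-density ratio: P_B/P_A = (V_B/V_A)³ = (1.32061)³ = 2.30318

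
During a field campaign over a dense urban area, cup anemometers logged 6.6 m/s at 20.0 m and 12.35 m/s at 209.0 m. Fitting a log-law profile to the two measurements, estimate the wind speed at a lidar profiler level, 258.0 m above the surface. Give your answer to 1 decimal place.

Log law: V ∝ ln(z/z₀). From the pair, with r = V₁/V₂ = 0.53441,
ln z₀ = (ln z₁ − r·ln z₂)/(1 − r) = (2.9957 − 0.53441×5.3423)/0.46559 = 0.3022 → z₀ = 1.353 m
V₃ = V₁ · ln(z₃/z₀)/ln(z₁/z₀) = 6.6 × 5.2507/2.6935 = 12.8661 m/s

12.9 m/s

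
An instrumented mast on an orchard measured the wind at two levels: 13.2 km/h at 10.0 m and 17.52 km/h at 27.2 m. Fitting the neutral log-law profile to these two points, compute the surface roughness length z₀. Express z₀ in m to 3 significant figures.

z₀ ≈ 0.470 m

Log law: V(z) ∝ ln(z/z₀). With r = V₁/V₂ = 13.2/17.52 = 0.75342,
r · ln(z₂/z₀) = ln(z₁/z₀) ⇒ ln z₀ = (ln z₁ − r·ln z₂)/(1 − r)
ln z₀ = (2.30259 − 0.75342×3.30322) / 0.24658 = -0.7549
z₀ = exp(-0.7549) = 0.4701 m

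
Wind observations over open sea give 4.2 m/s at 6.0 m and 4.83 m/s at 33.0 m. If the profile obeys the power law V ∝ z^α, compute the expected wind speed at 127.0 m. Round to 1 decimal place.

First find α: α = ln(V₂/V₁)/ln(z₂/z₁) = ln(4.83/4.2)/ln(33.0/6.0) = 0.13976/1.70475 = 0.0820
Extrapolate from 33.0 m to 127.0 m: V₃ = 4.83 × (127.0/33.0)^0.0820 = 4.83 × 1.1168 = 5.3943 m/s

5.4 m/s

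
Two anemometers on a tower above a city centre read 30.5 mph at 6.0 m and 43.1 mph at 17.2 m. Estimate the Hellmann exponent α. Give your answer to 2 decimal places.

Power law: V₂/V₁ = (z₂/z₁)^α ⇒ α = ln(V₂/V₁) / ln(z₂/z₁)
α = ln(43.1/30.5) / ln(17.2/6.0) = ln(1.4131) / ln(2.8667)
  = 0.34580 / 1.05315 = 0.32834

α ≈ 0.33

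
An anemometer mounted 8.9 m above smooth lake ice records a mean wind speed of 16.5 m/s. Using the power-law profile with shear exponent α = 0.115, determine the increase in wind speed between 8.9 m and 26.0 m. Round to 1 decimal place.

2.2 m/s

Power law: V₂ = V₁ · (z₂/z₁)^α = 16.5 × (2.9213)^0.115 = 18.6649 m/s
ΔV = 18.6649 − 16.5 = 2.1649 m/s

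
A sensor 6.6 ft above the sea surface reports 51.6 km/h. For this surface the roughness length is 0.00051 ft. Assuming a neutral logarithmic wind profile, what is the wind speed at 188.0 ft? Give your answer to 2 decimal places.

69.85 km/h

Log law: V(z) ∝ ln(z/z₀), so V₂/V₁ = ln(z₂/z₀) / ln(z₁/z₀).
ln(188.0/0.00051) = 12.8175, ln(6.6/0.00051) = 9.4682
V₂ = 51.6 × 12.8175/9.4682 = 51.6 × 1.3538 = 69.8535 km/h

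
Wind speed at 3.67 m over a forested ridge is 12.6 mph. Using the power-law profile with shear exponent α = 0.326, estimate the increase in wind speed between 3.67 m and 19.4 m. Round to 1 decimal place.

9.1 mph

Power law: V₂ = V₁ · (z₂/z₁)^α = 12.6 × (5.2861)^0.326 = 21.6827 mph
ΔV = 21.6827 − 12.6 = 9.0827 mph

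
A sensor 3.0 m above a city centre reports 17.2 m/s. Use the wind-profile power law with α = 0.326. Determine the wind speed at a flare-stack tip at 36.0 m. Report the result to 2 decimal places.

38.67 m/s

Power-law profile: V₂ = V₁ · (z₂/z₁)^α
V₂ = 17.2 × (36.0/3.0)^0.326 = 17.2 × (12.0000)^0.326
    = 17.2 × 2.2481 = 38.6671 m/s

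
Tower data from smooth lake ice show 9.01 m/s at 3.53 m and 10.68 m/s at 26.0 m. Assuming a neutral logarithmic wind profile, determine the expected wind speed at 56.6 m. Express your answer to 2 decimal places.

Log law: V ∝ ln(z/z₀). From the pair, with r = V₁/V₂ = 0.84363,
ln z₀ = (ln z₁ − r·ln z₂)/(1 − r) = (1.2613 − 0.84363×3.2581)/0.15637 = -9.5118 → z₀ = 0.00007397 m
V₃ = V₁ · ln(z₃/z₀)/ln(z₁/z₀) = 9.01 × 13.5479/10.7731 = 11.3306 m/s

11.33 m/s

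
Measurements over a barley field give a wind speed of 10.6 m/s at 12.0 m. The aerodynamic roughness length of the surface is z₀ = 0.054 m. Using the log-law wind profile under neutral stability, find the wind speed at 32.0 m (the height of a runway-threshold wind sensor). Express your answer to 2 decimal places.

Log law: V(z) ∝ ln(z/z₀), so V₂/V₁ = ln(z₂/z₀) / ln(z₁/z₀).
ln(32.0/0.054) = 6.3845, ln(12.0/0.054) = 5.4037
V₂ = 10.6 × 6.3845/5.4037 = 10.6 × 1.1815 = 12.5240 m/s

12.52 m/s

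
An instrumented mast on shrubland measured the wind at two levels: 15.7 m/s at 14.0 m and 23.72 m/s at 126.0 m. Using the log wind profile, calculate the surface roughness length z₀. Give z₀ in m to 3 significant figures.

z₀ ≈ 0.190 m

Log law: V(z) ∝ ln(z/z₀). With r = V₁/V₂ = 15.7/23.72 = 0.66189,
r · ln(z₂/z₀) = ln(z₁/z₀) ⇒ ln z₀ = (ln z₁ − r·ln z₂)/(1 − r)
ln z₀ = (2.63906 − 0.66189×4.83628) / 0.33811 = -1.6622
z₀ = exp(-1.6622) = 0.1897 m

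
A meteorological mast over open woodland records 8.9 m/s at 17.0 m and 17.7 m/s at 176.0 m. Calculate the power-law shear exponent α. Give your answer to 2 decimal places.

α ≈ 0.29

Power law: V₂/V₁ = (z₂/z₁)^α ⇒ α = ln(V₂/V₁) / ln(z₂/z₁)
α = ln(17.7/8.9) / ln(176.0/17.0) = ln(1.9888) / ln(10.3529)
  = 0.68751 / 2.33727 = 0.29415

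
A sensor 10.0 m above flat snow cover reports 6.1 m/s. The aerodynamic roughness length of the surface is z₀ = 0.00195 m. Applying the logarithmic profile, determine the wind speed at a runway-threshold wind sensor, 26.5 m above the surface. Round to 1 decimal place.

Log law: V(z) ∝ ln(z/z₀), so V₂/V₁ = ln(z₂/z₀) / ln(z₁/z₀).
ln(26.5/0.00195) = 9.5171, ln(10.0/0.00195) = 8.5425
V₂ = 6.1 × 9.5171/8.5425 = 6.1 × 1.1141 = 6.7959 m/s

6.8 m/s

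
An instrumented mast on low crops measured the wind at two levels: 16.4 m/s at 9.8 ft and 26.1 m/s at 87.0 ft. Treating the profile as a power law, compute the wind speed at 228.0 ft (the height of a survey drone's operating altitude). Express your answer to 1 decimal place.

First find α: α = ln(V₂/V₁)/ln(z₂/z₁) = ln(26.1/16.4)/ln(87.0/9.8) = 0.46465/2.18353 = 0.2128
Extrapolate from 87.0 ft to 228.0 ft: V₃ = 26.1 × (228.0/87.0)^0.2128 = 26.1 × 1.2275 = 32.0390 m/s

32.0 m/s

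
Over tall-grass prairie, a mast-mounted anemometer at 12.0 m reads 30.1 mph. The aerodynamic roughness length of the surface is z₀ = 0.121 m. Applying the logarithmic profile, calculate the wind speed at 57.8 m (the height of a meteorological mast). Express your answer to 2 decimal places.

Log law: V(z) ∝ ln(z/z₀), so V₂/V₁ = ln(z₂/z₀) / ln(z₁/z₀).
ln(57.8/0.121) = 6.1690, ln(12.0/0.121) = 4.5969
V₂ = 30.1 × 6.1690/4.5969 = 30.1 × 1.3420 = 40.3939 mph

40.39 mph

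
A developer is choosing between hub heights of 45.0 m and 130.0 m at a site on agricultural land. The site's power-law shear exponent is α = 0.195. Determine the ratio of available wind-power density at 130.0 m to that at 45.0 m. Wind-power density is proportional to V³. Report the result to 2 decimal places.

Speed ratio: V_B/V_A = (z_B/z_A)^α = (130.0/45.0)^0.195 = (2.8889)^0.195 = 1.22982
Power-density ratio: P_B/P_A = (V_B/V_A)³ = (1.22982)³ = 1.86006

1.86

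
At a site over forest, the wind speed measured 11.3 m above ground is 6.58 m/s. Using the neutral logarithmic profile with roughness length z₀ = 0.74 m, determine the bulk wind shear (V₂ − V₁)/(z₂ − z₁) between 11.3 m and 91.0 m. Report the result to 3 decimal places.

0.063 m/s/m

Log law: V₂ = V₁ · ln(z₂/z₀)/ln(z₁/z₀) = 6.58 × 4.8120/2.7259 = 11.6155 m/s
ΔV/Δz = (11.6155 − 6.58)/(91.0 − 11.3) = 5.0355/79.7000 = 0.06318 m/s/m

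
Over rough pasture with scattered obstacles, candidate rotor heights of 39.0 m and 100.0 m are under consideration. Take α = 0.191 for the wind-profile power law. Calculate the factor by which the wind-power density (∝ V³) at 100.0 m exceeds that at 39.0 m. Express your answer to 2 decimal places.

Speed ratio: V_B/V_A = (z_B/z_A)^α = (100.0/39.0)^0.191 = (2.5641)^0.191 = 1.19703
Power-density ratio: P_B/P_A = (V_B/V_A)³ = (1.19703)³ = 1.71522

1.72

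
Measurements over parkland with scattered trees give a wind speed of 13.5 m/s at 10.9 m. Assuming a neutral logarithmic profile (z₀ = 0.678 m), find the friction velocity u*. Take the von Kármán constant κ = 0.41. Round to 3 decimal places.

Log law: V(z) = (u*/κ) · ln(z/z₀) ⇒ u* = κ · V / ln(z/z₀)
u* = 0.41 × 13.5 / ln(10.9/0.678) = 0.41 × 13.5 / 2.7774
   = 5.5350 / 2.7774 = 1.9929 m/s

u* ≈ 1.993 m/s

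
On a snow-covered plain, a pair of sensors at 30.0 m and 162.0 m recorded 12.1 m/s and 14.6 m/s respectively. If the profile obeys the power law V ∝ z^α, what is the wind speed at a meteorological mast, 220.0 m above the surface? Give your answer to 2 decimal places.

15.11 m/s

First find α: α = ln(V₂/V₁)/ln(z₂/z₁) = ln(14.6/12.1)/ln(162.0/30.0) = 0.18782/1.68640 = 0.1114
Extrapolate from 162.0 m to 220.0 m: V₃ = 14.6 × (220.0/162.0)^0.1114 = 14.6 × 1.0347 = 15.1062 m/s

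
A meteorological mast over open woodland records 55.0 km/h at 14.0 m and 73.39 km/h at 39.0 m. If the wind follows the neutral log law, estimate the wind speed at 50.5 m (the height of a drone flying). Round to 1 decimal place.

Log law: V ∝ ln(z/z₀). From the pair, with r = V₁/V₂ = 0.74942,
ln z₀ = (ln z₁ − r·ln z₂)/(1 − r) = (2.6391 − 0.74942×3.6636)/0.25058 = -0.4250 → z₀ = 0.6538 m
V₃ = V₁ · ln(z₃/z₀)/ln(z₁/z₀) = 55.0 × 4.3470/3.0640 = 78.0285 km/h

78.0 km/h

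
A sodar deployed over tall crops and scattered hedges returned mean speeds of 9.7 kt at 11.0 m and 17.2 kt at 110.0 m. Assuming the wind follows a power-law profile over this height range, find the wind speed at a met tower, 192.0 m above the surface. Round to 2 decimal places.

19.76 kt

First find α: α = ln(V₂/V₁)/ln(z₂/z₁) = ln(17.2/9.7)/ln(110.0/11.0) = 0.57278/2.30259 = 0.2488
Extrapolate from 110.0 m to 192.0 m: V₃ = 17.2 × (192.0/110.0)^0.2488 = 17.2 × 1.1486 = 19.7563 kt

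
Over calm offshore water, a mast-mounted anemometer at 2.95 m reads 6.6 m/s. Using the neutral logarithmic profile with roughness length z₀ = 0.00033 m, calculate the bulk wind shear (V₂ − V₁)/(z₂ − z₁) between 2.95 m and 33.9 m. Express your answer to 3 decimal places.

0.057 m/s/m

Log law: V₂ = V₁ · ln(z₂/z₀)/ln(z₁/z₀) = 6.6 × 11.5398/9.0982 = 8.3712 m/s
ΔV/Δz = (8.3712 − 6.6)/(33.9 − 2.95) = 1.7712/30.9500 = 0.05723 m/s/m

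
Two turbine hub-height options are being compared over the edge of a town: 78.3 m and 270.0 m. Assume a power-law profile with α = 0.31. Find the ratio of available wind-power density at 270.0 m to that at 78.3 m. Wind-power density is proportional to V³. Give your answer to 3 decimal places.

Speed ratio: V_B/V_A = (z_B/z_A)^α = (270.0/78.3)^0.31 = (3.4483)^0.31 = 1.46777
Power-density ratio: P_B/P_A = (V_B/V_A)³ = (1.46777)³ = 3.16206

3.162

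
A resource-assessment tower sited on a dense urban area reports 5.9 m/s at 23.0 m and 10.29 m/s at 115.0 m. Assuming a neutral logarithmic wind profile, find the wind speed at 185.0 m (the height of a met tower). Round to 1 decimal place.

Log law: V ∝ ln(z/z₀). From the pair, with r = V₁/V₂ = 0.57337,
ln z₀ = (ln z₁ − r·ln z₂)/(1 − r) = (3.1355 − 0.57337×4.7449)/0.42663 = 0.9725 → z₀ = 2.644 m
V₃ = V₁ · ln(z₃/z₀)/ln(z₁/z₀) = 5.9 × 4.2479/2.1630 = 11.5868 m/s

11.6 m/s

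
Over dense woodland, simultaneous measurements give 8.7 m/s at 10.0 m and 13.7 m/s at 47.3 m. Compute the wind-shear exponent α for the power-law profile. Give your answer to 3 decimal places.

α ≈ 0.292

Power law: V₂/V₁ = (z₂/z₁)^α ⇒ α = ln(V₂/V₁) / ln(z₂/z₁)
α = ln(13.7/8.7) / ln(47.3/10.0) = ln(1.5747) / ln(4.7300)
  = 0.45407 / 1.55393 = 0.29221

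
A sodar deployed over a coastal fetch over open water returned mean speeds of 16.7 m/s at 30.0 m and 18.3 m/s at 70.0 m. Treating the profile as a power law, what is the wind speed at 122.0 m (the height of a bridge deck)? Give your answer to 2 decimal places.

First find α: α = ln(V₂/V₁)/ln(z₂/z₁) = ln(18.3/16.7)/ln(70.0/30.0) = 0.09149/0.84730 = 0.1080
Extrapolate from 70.0 m to 122.0 m: V₃ = 18.3 × (122.0/70.0)^0.1080 = 18.3 × 1.0618 = 19.4313 m/s

19.43 m/s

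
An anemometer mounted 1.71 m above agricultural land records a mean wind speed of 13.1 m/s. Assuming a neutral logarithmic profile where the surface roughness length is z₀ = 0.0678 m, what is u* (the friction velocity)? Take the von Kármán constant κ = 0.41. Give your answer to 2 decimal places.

u* ≈ 1.66 m/s

Log law: V(z) = (u*/κ) · ln(z/z₀) ⇒ u* = κ · V / ln(z/z₀)
u* = 0.41 × 13.1 / ln(1.71/0.0678) = 0.41 × 13.1 / 3.2277
   = 5.3710 / 3.2277 = 1.6640 m/s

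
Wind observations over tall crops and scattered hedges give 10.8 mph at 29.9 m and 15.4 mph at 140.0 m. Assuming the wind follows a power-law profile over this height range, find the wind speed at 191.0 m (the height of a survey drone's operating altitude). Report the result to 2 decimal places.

First find α: α = ln(V₂/V₁)/ln(z₂/z₁) = ln(15.4/10.8)/ln(140.0/29.9) = 0.35482/1.54378 = 0.2298
Extrapolate from 140.0 m to 191.0 m: V₃ = 15.4 × (191.0/140.0)^0.2298 = 15.4 × 1.0740 = 16.5397 mph

16.54 mph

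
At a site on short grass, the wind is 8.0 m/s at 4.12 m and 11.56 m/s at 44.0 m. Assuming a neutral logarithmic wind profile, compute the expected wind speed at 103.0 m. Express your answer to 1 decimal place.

12.8 m/s

Log law: V ∝ ln(z/z₀). From the pair, with r = V₁/V₂ = 0.69204,
ln z₀ = (ln z₁ − r·ln z₂)/(1 − r) = (1.4159 − 0.69204×3.7842)/0.30796 = -3.9063 → z₀ = 0.02012 m
V₃ = V₁ · ln(z₃/z₀)/ln(z₁/z₀) = 8.0 × 8.5410/5.3221 = 12.8385 m/s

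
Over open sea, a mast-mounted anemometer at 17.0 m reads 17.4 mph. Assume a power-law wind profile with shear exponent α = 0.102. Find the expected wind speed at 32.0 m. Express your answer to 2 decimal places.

Power-law profile: V₂ = V₁ · (z₂/z₁)^α
V₂ = 17.4 × (32.0/17.0)^0.102 = 17.4 × (1.8824)^0.102
    = 17.4 × 1.0666 = 18.5596 mph

18.56 mph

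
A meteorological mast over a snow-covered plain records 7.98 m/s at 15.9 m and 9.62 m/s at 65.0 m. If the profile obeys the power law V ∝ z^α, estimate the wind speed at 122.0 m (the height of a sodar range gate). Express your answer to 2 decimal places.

First find α: α = ln(V₂/V₁)/ln(z₂/z₁) = ln(9.62/7.98)/ln(65.0/15.9) = 0.18691/1.40807 = 0.1327
Extrapolate from 65.0 m to 122.0 m: V₃ = 9.62 × (122.0/65.0)^0.1327 = 9.62 × 1.0872 = 10.4586 m/s

10.46 m/s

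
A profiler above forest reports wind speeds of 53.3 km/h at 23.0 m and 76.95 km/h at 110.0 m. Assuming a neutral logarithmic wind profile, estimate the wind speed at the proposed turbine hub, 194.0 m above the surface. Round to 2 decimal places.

Log law: V ∝ ln(z/z₀). From the pair, with r = V₁/V₂ = 0.69266,
ln z₀ = (ln z₁ − r·ln z₂)/(1 − r) = (3.1355 − 0.69266×4.7005)/0.30734 = -0.3915 → z₀ = 0.6760 m
V₃ = V₁ · ln(z₃/z₀)/ln(z₁/z₀) = 53.3 × 5.6594/3.5270 = 85.5242 km/h

85.52 km/h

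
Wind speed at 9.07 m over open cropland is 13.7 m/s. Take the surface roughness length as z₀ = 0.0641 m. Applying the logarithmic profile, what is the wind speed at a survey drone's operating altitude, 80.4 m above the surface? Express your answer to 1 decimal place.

Log law: V(z) ∝ ln(z/z₀), so V₂/V₁ = ln(z₂/z₀) / ln(z₁/z₀).
ln(80.4/0.0641) = 7.1343, ln(9.07/0.0641) = 4.9523
V₂ = 13.7 × 7.1343/4.9523 = 13.7 × 1.4406 = 19.7364 m/s

19.7 m/s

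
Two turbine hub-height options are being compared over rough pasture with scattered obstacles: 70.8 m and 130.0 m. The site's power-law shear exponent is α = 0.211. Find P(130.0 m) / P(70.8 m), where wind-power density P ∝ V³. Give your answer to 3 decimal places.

1.469

Speed ratio: V_B/V_A = (z_B/z_A)^α = (130.0/70.8)^0.211 = (1.8362)^0.211 = 1.13680
Power-density ratio: P_B/P_A = (V_B/V_A)³ = (1.13680)³ = 1.46911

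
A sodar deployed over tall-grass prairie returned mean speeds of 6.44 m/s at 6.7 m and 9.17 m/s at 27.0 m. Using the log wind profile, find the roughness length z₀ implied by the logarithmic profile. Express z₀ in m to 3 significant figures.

z₀ ≈ 0.250 m

Log law: V(z) ∝ ln(z/z₀). With r = V₁/V₂ = 6.44/9.17 = 0.70229,
r · ln(z₂/z₀) = ln(z₁/z₀) ⇒ ln z₀ = (ln z₁ − r·ln z₂)/(1 − r)
ln z₀ = (1.90211 − 0.70229×3.29584) / 0.29771 = -1.3857
z₀ = exp(-1.3857) = 0.2502 m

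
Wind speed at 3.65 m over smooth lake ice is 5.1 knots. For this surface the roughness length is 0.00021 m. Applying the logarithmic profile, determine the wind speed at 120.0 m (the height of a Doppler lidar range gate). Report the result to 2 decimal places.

6.92 knots

Log law: V(z) ∝ ln(z/z₀), so V₂/V₁ = ln(z₂/z₀) / ln(z₁/z₀).
ln(120.0/0.00021) = 13.2559, ln(3.65/0.00021) = 9.7631
V₂ = 5.1 × 13.2559/9.7631 = 5.1 × 1.3578 = 6.9245 knots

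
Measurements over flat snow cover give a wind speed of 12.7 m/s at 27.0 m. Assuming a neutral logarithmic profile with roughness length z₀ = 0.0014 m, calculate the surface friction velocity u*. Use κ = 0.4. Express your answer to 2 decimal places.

Log law: V(z) = (u*/κ) · ln(z/z₀) ⇒ u* = κ · V / ln(z/z₀)
u* = 0.4 × 12.7 / ln(27.0/0.0014) = 0.4 × 12.7 / 9.8671
   = 5.0800 / 9.8671 = 0.5148 m/s

u* ≈ 0.51 m/s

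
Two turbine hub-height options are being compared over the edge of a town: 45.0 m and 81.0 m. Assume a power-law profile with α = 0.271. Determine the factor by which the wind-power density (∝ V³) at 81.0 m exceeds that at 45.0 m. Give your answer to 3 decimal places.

1.613

Speed ratio: V_B/V_A = (z_B/z_A)^α = (81.0/45.0)^0.271 = (1.8000)^0.271 = 1.17268
Power-density ratio: P_B/P_A = (V_B/V_A)³ = (1.17268)³ = 1.61264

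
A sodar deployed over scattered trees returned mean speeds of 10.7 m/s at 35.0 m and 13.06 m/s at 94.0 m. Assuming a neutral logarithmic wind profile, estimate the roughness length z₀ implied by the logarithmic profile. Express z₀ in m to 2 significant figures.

Log law: V(z) ∝ ln(z/z₀). With r = V₁/V₂ = 10.7/13.06 = 0.81930,
r · ln(z₂/z₀) = ln(z₁/z₀) ⇒ ln z₀ = (ln z₁ − r·ln z₂)/(1 − r)
ln z₀ = (3.55535 − 0.81930×4.54329) / 0.18070 = -0.9239
z₀ = exp(-0.9239) = 0.3970 m

z₀ ≈ 0.40 m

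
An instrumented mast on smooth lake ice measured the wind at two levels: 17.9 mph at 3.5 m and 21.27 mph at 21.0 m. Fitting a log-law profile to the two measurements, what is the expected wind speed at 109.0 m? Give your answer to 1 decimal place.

24.4 mph

Log law: V ∝ ln(z/z₀). From the pair, with r = V₁/V₂ = 0.84156,
ln z₀ = (ln z₁ − r·ln z₂)/(1 − r) = (1.2528 − 0.84156×3.0445)/0.15844 = -8.2643 → z₀ = 0.0002575 m
V₃ = V₁ · ln(z₃/z₀)/ln(z₁/z₀) = 17.9 × 12.9556/9.5171 = 24.3674 mph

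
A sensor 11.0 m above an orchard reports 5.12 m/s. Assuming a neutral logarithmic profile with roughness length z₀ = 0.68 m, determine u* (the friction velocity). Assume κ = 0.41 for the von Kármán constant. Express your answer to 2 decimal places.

u* ≈ 0.75 m/s

Log law: V(z) = (u*/κ) · ln(z/z₀) ⇒ u* = κ · V / ln(z/z₀)
u* = 0.41 × 5.12 / ln(11.0/0.68) = 0.41 × 5.12 / 2.7836
   = 2.0992 / 2.7836 = 0.7541 m/s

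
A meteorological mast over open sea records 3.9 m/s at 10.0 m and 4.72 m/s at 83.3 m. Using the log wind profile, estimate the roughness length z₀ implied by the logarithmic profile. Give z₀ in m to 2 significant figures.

z₀ ≈ 0.00042 m

Log law: V(z) ∝ ln(z/z₀). With r = V₁/V₂ = 3.9/4.72 = 0.82627,
r · ln(z₂/z₀) = ln(z₁/z₀) ⇒ ln z₀ = (ln z₁ − r·ln z₂)/(1 − r)
ln z₀ = (2.30259 − 0.82627×4.42245) / 0.17373 = -7.7797
z₀ = exp(-7.7797) = 0.0004181 m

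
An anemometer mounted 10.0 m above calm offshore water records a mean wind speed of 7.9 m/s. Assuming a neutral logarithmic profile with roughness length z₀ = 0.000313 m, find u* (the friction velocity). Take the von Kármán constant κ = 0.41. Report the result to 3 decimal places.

u* ≈ 0.312 m/s

Log law: V(z) = (u*/κ) · ln(z/z₀) ⇒ u* = κ · V / ln(z/z₀)
u* = 0.41 × 7.9 / ln(10.0/0.000313) = 0.41 × 7.9 / 10.3719
   = 3.2390 / 10.3719 = 0.3123 m/s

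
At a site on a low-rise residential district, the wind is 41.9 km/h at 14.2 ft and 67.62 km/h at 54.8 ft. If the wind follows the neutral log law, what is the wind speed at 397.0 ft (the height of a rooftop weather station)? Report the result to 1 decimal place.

105.3 km/h

Log law: V ∝ ln(z/z₀). From the pair, with r = V₁/V₂ = 0.61964,
ln z₀ = (ln z₁ − r·ln z₂)/(1 − r) = (2.6532 − 0.61964×4.0037)/0.38036 = 0.4533 → z₀ = 1.573 ft
V₃ = V₁ · ln(z₃/z₀)/ln(z₁/z₀) = 41.9 × 5.5307/2.2000 = 105.3348 km/h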